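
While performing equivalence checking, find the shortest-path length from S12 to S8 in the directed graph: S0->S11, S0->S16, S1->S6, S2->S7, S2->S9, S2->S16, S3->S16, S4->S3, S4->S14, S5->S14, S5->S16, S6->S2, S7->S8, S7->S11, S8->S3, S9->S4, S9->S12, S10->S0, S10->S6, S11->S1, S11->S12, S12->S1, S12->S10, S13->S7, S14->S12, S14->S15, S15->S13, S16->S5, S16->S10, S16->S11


BFS layer-by-layer from S12:
  dist 0: {S12}
  dist 1: {S1, S10}
  dist 2: {S0, S6}
  dist 3: {S2, S11, S16}
  dist 4: {S5, S7, S9}
  dist 5: {S4, S8, S14}
  -> S8 reached at distance 5
Shortest path length = 5

5


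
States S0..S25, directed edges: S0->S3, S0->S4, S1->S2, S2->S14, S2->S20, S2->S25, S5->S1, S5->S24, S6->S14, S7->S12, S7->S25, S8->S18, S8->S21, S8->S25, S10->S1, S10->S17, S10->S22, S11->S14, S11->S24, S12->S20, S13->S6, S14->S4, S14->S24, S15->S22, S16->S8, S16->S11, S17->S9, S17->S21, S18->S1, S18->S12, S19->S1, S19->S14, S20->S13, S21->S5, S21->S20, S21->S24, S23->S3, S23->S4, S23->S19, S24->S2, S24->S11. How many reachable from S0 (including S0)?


BFS from S0:
  layer 0: {S0}
  layer 1: {S3, S4}
Reachable set: {S0, S3, S4}
Count = 3

3


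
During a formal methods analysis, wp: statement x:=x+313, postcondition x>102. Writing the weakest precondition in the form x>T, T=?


Formula: wp(x:=E, P) = P[E/x] (substitute E for x in postcondition)
Step 1: Postcondition: x>102
Step 2: Substitute x+313 for x: x+313>102
Step 3: Solve for x: x > 102-313 = -211

-211


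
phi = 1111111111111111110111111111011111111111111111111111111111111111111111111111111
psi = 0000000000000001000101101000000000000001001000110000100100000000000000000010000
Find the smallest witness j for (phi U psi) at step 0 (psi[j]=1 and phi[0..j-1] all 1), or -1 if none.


(phi U psi) at 0: need smallest j with psi[j]=1 and phi[i]=1 for all i in [0,j).
Scan from step 0:
  step 0: phi=1, psi=0 -> continue
  step 1: phi=1, psi=0 -> continue
  step 2: phi=1, psi=0 -> continue
  step 3: phi=1, psi=0 -> continue
  step 15: psi=1 and phi held for [0,15) -> witness found
Witness step = 15

15


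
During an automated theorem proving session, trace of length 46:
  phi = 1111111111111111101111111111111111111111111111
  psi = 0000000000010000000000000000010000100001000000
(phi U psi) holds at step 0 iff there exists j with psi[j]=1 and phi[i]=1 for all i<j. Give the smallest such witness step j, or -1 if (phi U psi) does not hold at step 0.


(phi U psi) at 0: need smallest j with psi[j]=1 and phi[i]=1 for all i in [0,j).
Scan from step 0:
  step 0: phi=1, psi=0 -> continue
  step 1: phi=1, psi=0 -> continue
  step 2: phi=1, psi=0 -> continue
  step 3: phi=1, psi=0 -> continue
  step 11: psi=1 and phi held for [0,11) -> witness found
Witness step = 11

11


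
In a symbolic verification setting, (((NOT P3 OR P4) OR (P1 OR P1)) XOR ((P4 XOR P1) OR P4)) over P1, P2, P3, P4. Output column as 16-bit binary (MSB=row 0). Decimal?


Formula: (((NOT P3 OR P4) OR (P1 OR P1)) XOR ((P4 XOR P1) OR P4)) over P1, P2, P3, P4 (16 rows)
Evaluate each row (bits = P1,P2,P3,P4, MSB first):
  row 0 [0000]: (((NOT 0 OR 0) OR (0 OR 0)) XOR ((0 XOR 0) OR 0)) -> 1
  row 1 [0001]: (((NOT 0 OR 1) OR (0 OR 0)) XOR ((1 XOR 0) OR 1)) -> 0
  row 2 [0010]: (((NOT 1 OR 0) OR (0 OR 0)) XOR ((0 XOR 0) OR 0)) -> 0
  row 3 [0011]: (((NOT 1 OR 1) OR (0 OR 0)) XOR ((1 XOR 0) OR 1)) -> 0
  row 4 [0100]: (((NOT 0 OR 0) OR (0 OR 0)) XOR ((0 XOR 0) OR 0)) -> 1
  row 5 [0101]: (((NOT 0 OR 1) OR (0 OR 0)) XOR ((1 XOR 0) OR 1)) -> 0
  row 6 [0110]: (((NOT 1 OR 0) OR (0 OR 0)) XOR ((0 XOR 0) OR 0)) -> 0
  row 7 [0111]: (((NOT 1 OR 1) OR (0 OR 0)) XOR ((1 XOR 0) OR 1)) -> 0
  row 8 [1000]: (((NOT 0 OR 0) OR (1 OR 1)) XOR ((0 XOR 1) OR 0)) -> 0
  row 9 [1001]: (((NOT 0 OR 1) OR (1 OR 1)) XOR ((1 XOR 1) OR 1)) -> 0
  row 10 [1010]: (((NOT 1 OR 0) OR (1 OR 1)) XOR ((0 XOR 1) OR 0)) -> 0
  row 11 [1011]: (((NOT 1 OR 1) OR (1 OR 1)) XOR ((1 XOR 1) OR 1)) -> 0
  row 12 [1100]: (((NOT 0 OR 0) OR (1 OR 1)) XOR ((0 XOR 1) OR 0)) -> 0
  row 13 [1101]: (((NOT 0 OR 1) OR (1 OR 1)) XOR ((1 XOR 1) OR 1)) -> 0
  row 14 [1110]: (((NOT 1 OR 0) OR (1 OR 1)) XOR ((0 XOR 1) OR 0)) -> 0
  row 15 [1111]: (((NOT 1 OR 1) OR (1 OR 1)) XOR ((1 XOR 1) OR 1)) -> 0
Full result column, 4 rows per line (P1,P2 fixed per line; P3,P4 runs 00..11 left to right):
  rows 0-3 [P1,P2=00]: 1000  = hex 8
  rows 4-7 [P1,P2=01]: 1000  = hex 8
  rows 8-11 [P1,P2=10]: 0000  = hex 0
  rows 12-15 [P1,P2=11]: 0000  = hex 0
Output column (row 0 .. row 15) = 1000100000000000
Output column grouped in 4s = 1000 1000 0000 0000 = 0x8800
Convert to decimal digit by digit (value = value*16 + digit):
  8 -> 8
  8*16 + 8 = 136
  136*16 + 0 = 2176
  2176*16 + 0 = 34816
Decimal = 34816

34816


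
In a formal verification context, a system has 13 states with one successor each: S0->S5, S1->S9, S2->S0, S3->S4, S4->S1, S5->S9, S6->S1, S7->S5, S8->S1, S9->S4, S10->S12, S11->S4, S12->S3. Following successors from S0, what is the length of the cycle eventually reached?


Trace from S0 until a state repeats:
  S0 -> S5 -> S9 -> S4 -> S1 -> S9
S9 first seen at step 2, revisited at step 5.
Cycle length = 5 - 2 = 3

3


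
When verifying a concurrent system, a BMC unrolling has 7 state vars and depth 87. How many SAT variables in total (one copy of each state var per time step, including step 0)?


BMC unrolls to depth k, creating one copy of each state var for steps 0..k.
Step count = 87 + 1 = 88 (steps 0 through 87)
Vars per step = 7
Total = 7 * 88 = 616

616


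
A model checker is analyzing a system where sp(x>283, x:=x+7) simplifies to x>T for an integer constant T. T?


Formula: sp(P, x:=E) = exists old_x. (x = E[old_x/x]) AND P[old_x/x] (old_x is the value of x before the assignment; eliminate old_x by solving x = E[old_x/x] for old_x)
Step 1: Precondition P: x>283, i.e. old_x > 283
Step 2: Assignment gives x = old_x + 7, so old_x = x - 7
Step 3: Substitute into P: x - 7 > 283
Step 4: Simplify: x > 283+7 = 290

290


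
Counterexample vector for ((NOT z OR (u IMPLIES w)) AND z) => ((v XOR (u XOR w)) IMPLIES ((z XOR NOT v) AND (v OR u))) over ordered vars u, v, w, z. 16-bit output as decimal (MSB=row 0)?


F1 = ((NOT z OR (u IMPLIES w)) AND z)
F2 = ((v XOR (u XOR w)) IMPLIES ((z XOR NOT v) AND (v OR u)))
Counterexample to F1=>F2 is where F1=1 and F2=0.
Evaluate each row (bits = u,v,w,z, MSB first):
  row 0 [0000]: F1=0 F2=1 -> F1&~F2 -> 0
  row 1 [0001]: F1=1 F2=1 -> F1&~F2 -> 0
  row 2 [0010]: F1=0 F2=0 -> F1&~F2 -> 0
  row 3 [0011]: F1=1 F2=0 -> F1&~F2 -> 1
  row 4 [0100]: F1=0 F2=0 -> F1&~F2 -> 0
  row 5 [0101]: F1=1 F2=1 -> F1&~F2 -> 0
  row 6 [0110]: F1=0 F2=1 -> F1&~F2 -> 0
  row 7 [0111]: F1=1 F2=1 -> F1&~F2 -> 0
  row 8 [1000]: F1=0 F2=1 -> F1&~F2 -> 0
  row 9 [1001]: F1=0 F2=0 -> F1&~F2 -> 0
  row 10 [1010]: F1=0 F2=1 -> F1&~F2 -> 0
  row 11 [1011]: F1=1 F2=1 -> F1&~F2 -> 0
  row 12 [1100]: F1=0 F2=1 -> F1&~F2 -> 0
  row 13 [1101]: F1=0 F2=1 -> F1&~F2 -> 0
  row 14 [1110]: F1=0 F2=0 -> F1&~F2 -> 0
  row 15 [1111]: F1=1 F2=1 -> F1&~F2 -> 0
Full result column, 4 rows per line (u,v fixed per line; w,z runs 00..11 left to right):
  rows 0-3 [u,v=00]: 0001  = hex 1
  rows 4-7 [u,v=01]: 0000  = hex 0
  rows 8-11 [u,v=10]: 0000  = hex 0
  rows 12-15 [u,v=11]: 0000  = hex 0
Counterexample vector (row 0 .. row 15) = 0001000000000000
Output column grouped in 4s = 0001 0000 0000 0000 = 0x1000
Convert to decimal digit by digit (value = value*16 + digit):
  1 -> 1
  1*16 + 0 = 16
  16*16 + 0 = 256
  256*16 + 0 = 4096
Decimal = 4096

4096


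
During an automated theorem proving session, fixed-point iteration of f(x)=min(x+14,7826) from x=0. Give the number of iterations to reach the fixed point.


Step 1: x=0, cap=7826, increment=14
Step 2: x grows by 14 each step until capped at 7826; fixed point is x=7826
Step 3: iterations = ceil(7826/14) = 559

559


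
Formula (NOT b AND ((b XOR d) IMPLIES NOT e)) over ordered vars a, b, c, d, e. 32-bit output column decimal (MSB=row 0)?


Formula: (NOT b AND ((b XOR d) IMPLIES NOT e)) over a, b, c, d, e (32 rows)
Evaluate each row (bits = a,b,c,d,e, MSB first):
  row 0 [00000]: (NOT 0 AND ((0 XOR 0) IMPLIES NOT 0)) -> 1
  row 1 [00001]: (NOT 0 AND ((0 XOR 0) IMPLIES NOT 1)) -> 1
  row 2 [00010]: (NOT 0 AND ((0 XOR 1) IMPLIES NOT 0)) -> 1
  row 3 [00011]: (NOT 0 AND ((0 XOR 1) IMPLIES NOT 1)) -> 0
  row 4 [00100]: (NOT 0 AND ((0 XOR 0) IMPLIES NOT 0)) -> 1
  row 5 [00101]: (NOT 0 AND ((0 XOR 0) IMPLIES NOT 1)) -> 1
  row 6 [00110]: (NOT 0 AND ((0 XOR 1) IMPLIES NOT 0)) -> 1
  row 7 [00111]: (NOT 0 AND ((0 XOR 1) IMPLIES NOT 1)) -> 0
  row 8 [01000]: (NOT 1 AND ((1 XOR 0) IMPLIES NOT 0)) -> 0
  row 9 [01001]: (NOT 1 AND ((1 XOR 0) IMPLIES NOT 1)) -> 0
  row 10 [01010]: (NOT 1 AND ((1 XOR 1) IMPLIES NOT 0)) -> 0
  row 11 [01011]: (NOT 1 AND ((1 XOR 1) IMPLIES NOT 1)) -> 0
  row 12 [01100]: (NOT 1 AND ((1 XOR 0) IMPLIES NOT 0)) -> 0
  row 13 [01101]: (NOT 1 AND ((1 XOR 0) IMPLIES NOT 1)) -> 0
  row 14 [01110]: (NOT 1 AND ((1 XOR 1) IMPLIES NOT 0)) -> 0
  row 15 [01111]: (NOT 1 AND ((1 XOR 1) IMPLIES NOT 1)) -> 0
  row 16 [10000]: (NOT 0 AND ((0 XOR 0) IMPLIES NOT 0)) -> 1
  row 17 [10001]: (NOT 0 AND ((0 XOR 0) IMPLIES NOT 1)) -> 1
  row 18 [10010]: (NOT 0 AND ((0 XOR 1) IMPLIES NOT 0)) -> 1
  row 19 [10011]: (NOT 0 AND ((0 XOR 1) IMPLIES NOT 1)) -> 0
  row 20 [10100]: (NOT 0 AND ((0 XOR 0) IMPLIES NOT 0)) -> 1
  row 21 [10101]: (NOT 0 AND ((0 XOR 0) IMPLIES NOT 1)) -> 1
  row 22 [10110]: (NOT 0 AND ((0 XOR 1) IMPLIES NOT 0)) -> 1
  row 23 [10111]: (NOT 0 AND ((0 XOR 1) IMPLIES NOT 1)) -> 0
  row 24 [11000]: (NOT 1 AND ((1 XOR 0) IMPLIES NOT 0)) -> 0
  row 25 [11001]: (NOT 1 AND ((1 XOR 0) IMPLIES NOT 1)) -> 0
  row 26 [11010]: (NOT 1 AND ((1 XOR 1) IMPLIES NOT 0)) -> 0
  row 27 [11011]: (NOT 1 AND ((1 XOR 1) IMPLIES NOT 1)) -> 0
  row 28 [11100]: (NOT 1 AND ((1 XOR 0) IMPLIES NOT 0)) -> 0
  row 29 [11101]: (NOT 1 AND ((1 XOR 0) IMPLIES NOT 1)) -> 0
  row 30 [11110]: (NOT 1 AND ((1 XOR 1) IMPLIES NOT 0)) -> 0
  row 31 [11111]: (NOT 1 AND ((1 XOR 1) IMPLIES NOT 1)) -> 0
Full result column, 4 rows per line (a,b,c fixed per line; d,e runs 00..11 left to right):
  rows 0-3 [a,b,c=000]: 1110  = hex E
  rows 4-7 [a,b,c=001]: 1110  = hex E
  rows 8-11 [a,b,c=010]: 0000  = hex 0
  rows 12-15 [a,b,c=011]: 0000  = hex 0
  rows 16-19 [a,b,c=100]: 1110  = hex E
  rows 20-23 [a,b,c=101]: 1110  = hex E
  rows 24-27 [a,b,c=110]: 0000  = hex 0
  rows 28-31 [a,b,c=111]: 0000  = hex 0
Output column (row 0 .. row 31) = 11101110000000001110111000000000
Output column grouped in 4s = 1110 1110 0000 0000 1110 1110 0000 0000 = 0xEE00EE00
Convert to decimal digit by digit (value = value*16 + digit):
  E -> 14
  14*16 + 14 (E) = 238
  238*16 + 0 = 3808
  3808*16 + 0 = 60928
  60928*16 + 14 (E) = 974862
  974862*16 + 14 (E) = 15597806
  15597806*16 + 0 = 249564896
  249564896*16 + 0 = 3993038336
Decimal = 3993038336

3993038336


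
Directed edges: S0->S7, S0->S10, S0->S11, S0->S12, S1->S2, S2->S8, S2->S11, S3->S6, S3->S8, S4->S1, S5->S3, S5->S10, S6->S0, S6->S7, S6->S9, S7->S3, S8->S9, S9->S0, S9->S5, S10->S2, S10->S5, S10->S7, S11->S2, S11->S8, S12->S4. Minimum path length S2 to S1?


BFS layer-by-layer from S2:
  dist 0: {S2}
  dist 1: {S8, S11}
  dist 2: {S9}
  dist 3: {S0, S5}
  dist 4: {S3, S7, S10, S12}
  dist 5: {S4, S6}
  dist 6: {S1}
  -> S1 reached at distance 6
Shortest path length = 6

6


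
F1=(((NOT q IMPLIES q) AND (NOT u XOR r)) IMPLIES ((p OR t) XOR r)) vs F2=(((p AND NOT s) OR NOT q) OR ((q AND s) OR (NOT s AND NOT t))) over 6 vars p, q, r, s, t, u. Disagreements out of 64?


F1 = (((NOT q IMPLIES q) AND (NOT u XOR r)) IMPLIES ((p OR t) XOR r))
F2 = (((p AND NOT s) OR NOT q) OR ((q AND s) OR (NOT s AND NOT t)))
Evaluate both on each of 64 rows (bits = p,q,r,s,t,u):
  row 0 [000000]: F1=1 F2=1 -> 0
  row 1 [000001]: F1=1 F2=1 -> 0
  row 2 [000010]: F1=1 F2=1 -> 0
  row 3 [000011]: F1=1 F2=1 -> 0
  row 4 [000100]: F1=1 F2=1 -> 0
  (every remaining row is evaluated the same way; all 64 results are listed next)
Full result column, 8 rows per line (p,q,r fixed per line; s,t,u runs 000..111 left to right):
  rows 0-7 [p,q,r=000]: 00000000  (ones: 0)
  rows 8-15 [p,q,r=001]: 00000000  (ones: 0)
  rows 16-23 [p,q,r=010]: 10111000  (ones: 4)
  rows 24-31 [p,q,r=011]: 00100001  (ones: 2)
  rows 32-39 [p,q,r=100]: 00000000  (ones: 0)
  rows 40-47 [p,q,r=101]: 00000000  (ones: 0)
  rows 48-55 [p,q,r=110]: 00000000  (ones: 0)
  rows 56-63 [p,q,r=111]: 01010101  (ones: 4)
Disagreements = 0+0+4+2+0+0+0+4 = 10

10


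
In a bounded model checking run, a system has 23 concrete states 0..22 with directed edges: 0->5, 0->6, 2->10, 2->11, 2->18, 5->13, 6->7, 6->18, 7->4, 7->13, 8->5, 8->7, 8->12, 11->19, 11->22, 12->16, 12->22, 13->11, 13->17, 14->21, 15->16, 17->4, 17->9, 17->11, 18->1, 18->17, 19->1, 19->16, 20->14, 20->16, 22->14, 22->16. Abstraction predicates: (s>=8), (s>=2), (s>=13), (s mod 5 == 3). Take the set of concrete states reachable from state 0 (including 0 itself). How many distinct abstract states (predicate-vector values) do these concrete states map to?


BFS from 0:
Concrete reachable: {0, 1, 4, 5, 6, 7, 9, 11, 13, 14, 16, 17, 18, 19, 21, 22}
Abstract via predicates (s>=8), (s>=2), (s>=13), (s mod 5 == 3):
  (0,0,0,0) <- {0, 1}
  (0,1,0,0) <- {4, 5, 6, 7}
  (1,1,0,0) <- {9, 11}
  (1,1,1,0) <- {14, 16, 17, 19, 21, 22}
  (1,1,1,1) <- {13, 18}
Distinct abstract states = 5

5


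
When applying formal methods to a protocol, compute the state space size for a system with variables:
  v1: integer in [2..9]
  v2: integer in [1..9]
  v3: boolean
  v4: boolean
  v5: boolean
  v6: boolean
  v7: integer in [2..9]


State space = product of domain sizes of all variables.
Domain sizes:
  v1 (integer in [2..9]): 8
  v2 (integer in [1..9]): 9
  v3 (boolean): 2
  v4 (boolean): 2
  v5 (boolean): 2
  v6 (boolean): 2
  v7 (integer in [2..9]): 8
Product = 8 * 9 * 2 * 2 * 2 * 2 * 8 = 9216

9216


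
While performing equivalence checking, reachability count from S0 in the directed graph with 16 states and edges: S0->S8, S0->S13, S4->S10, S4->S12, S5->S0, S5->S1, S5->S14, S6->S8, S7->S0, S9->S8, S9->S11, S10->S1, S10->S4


BFS from S0:
  layer 0: {S0}
  layer 1: {S8, S13}
Reachable set: {S0, S8, S13}
Count = 3

3


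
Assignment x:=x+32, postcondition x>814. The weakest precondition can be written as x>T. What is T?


Formula: wp(x:=E, P) = P[E/x] (substitute E for x in postcondition)
Step 1: Postcondition: x>814
Step 2: Substitute x+32 for x: x+32>814
Step 3: Solve for x: x > 814-32 = 782

782


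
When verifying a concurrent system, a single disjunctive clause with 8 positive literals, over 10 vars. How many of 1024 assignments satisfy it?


Step 1: Total=2^10=1024
Step 2: Unsat when all 8 false: 2^2=4
Step 3: Sat=1024-4=1020

1020


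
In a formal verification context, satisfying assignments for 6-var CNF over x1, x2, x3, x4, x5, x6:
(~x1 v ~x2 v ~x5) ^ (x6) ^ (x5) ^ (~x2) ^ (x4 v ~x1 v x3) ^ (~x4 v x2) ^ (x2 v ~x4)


CNF with 7 clauses over 6 vars (64 assignments).
An assignment satisfies CNF iff every clause has >=1 true literal.
Check each row (bits = x1,x2,x3,x4,x5,x6; clause T/F shown):
  row 0 [000000]: clauses=TFFTTTT -> 0
  row 1 [000001]: clauses=TTFTTTT -> 0
  row 2 [000010]: clauses=TFTTTTT -> 0
  row 3 [000011]: clauses=TTTTTTT -> 1
  row 4 [000100]: clauses=TFFTTFF -> 0
  (every remaining row is evaluated the same way; all 64 results are listed next)
Full result column, 8 rows per line (x1,x2,x3 fixed per line; x4,x5,x6 runs 000..111 left to right):
  rows 0-7 [x1,x2,x3=000]: 00010000  (ones: 1)
  rows 8-15 [x1,x2,x3=001]: 00010000  (ones: 1)
  rows 16-23 [x1,x2,x3=010]: 00000000  (ones: 0)
  rows 24-31 [x1,x2,x3=011]: 00000000  (ones: 0)
  rows 32-39 [x1,x2,x3=100]: 00000000  (ones: 0)
  rows 40-47 [x1,x2,x3=101]: 00010000  (ones: 1)
  rows 48-55 [x1,x2,x3=110]: 00000000  (ones: 0)
  rows 56-63 [x1,x2,x3=111]: 00000000  (ones: 0)
Satisfying assignments = 1+1+0+0+0+1+0+0 = 3

3


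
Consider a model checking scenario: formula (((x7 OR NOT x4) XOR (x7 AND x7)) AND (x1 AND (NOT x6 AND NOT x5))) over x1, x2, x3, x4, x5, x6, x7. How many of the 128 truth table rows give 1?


Formula: (((x7 OR NOT x4) XOR (x7 AND x7)) AND (x1 AND (NOT x6 AND NOT x5))) over 7 vars (128 rows)
Evaluate each row (x1, x2, x3, x4, x5, x6, x7 as bits, MSB first):
  row 0 [0000000]: (((0 OR NOT 0) XOR (0 AND 0)) AND (0 AND (NOT 0 AND NOT 0))) -> 0
  row 1 [0000001]: (((1 OR NOT 0) XOR (1 AND 1)) AND (0 AND (NOT 0 AND NOT 0))) -> 0
  row 2 [0000010]: (((0 OR NOT 0) XOR (0 AND 0)) AND (0 AND (NOT 1 AND NOT 0))) -> 0
  row 3 [0000011]: (((1 OR NOT 0) XOR (1 AND 1)) AND (0 AND (NOT 1 AND NOT 0))) -> 0
  row 4 [0000100]: (((0 OR NOT 0) XOR (0 AND 0)) AND (0 AND (NOT 0 AND NOT 1))) -> 0
  (every remaining row is evaluated the same way; all 128 results are listed next)
Full result column, 8 rows per line (x1,x2,x3,x4 fixed per line; x5,x6,x7 runs 000..111 left to right):
  rows 0-7 [x1,x2,x3,x4=0000]: 00000000  (ones: 0)
  rows 8-15 [x1,x2,x3,x4=0001]: 00000000  (ones: 0)
  rows 16-23 [x1,x2,x3,x4=0010]: 00000000  (ones: 0)
  rows 24-31 [x1,x2,x3,x4=0011]: 00000000  (ones: 0)
  rows 32-39 [x1,x2,x3,x4=0100]: 00000000  (ones: 0)
  rows 40-47 [x1,x2,x3,x4=0101]: 00000000  (ones: 0)
  rows 48-55 [x1,x2,x3,x4=0110]: 00000000  (ones: 0)
  rows 56-63 [x1,x2,x3,x4=0111]: 00000000  (ones: 0)
  rows 64-71 [x1,x2,x3,x4=1000]: 10000000  (ones: 1)
  rows 72-79 [x1,x2,x3,x4=1001]: 00000000  (ones: 0)
  rows 80-87 [x1,x2,x3,x4=1010]: 10000000  (ones: 1)
  rows 88-95 [x1,x2,x3,x4=1011]: 00000000  (ones: 0)
  rows 96-103 [x1,x2,x3,x4=1100]: 10000000  (ones: 1)
  rows 104-111 [x1,x2,x3,x4=1101]: 00000000  (ones: 0)
  rows 112-119 [x1,x2,x3,x4=1110]: 10000000  (ones: 1)
  rows 120-127 [x1,x2,x3,x4=1111]: 00000000  (ones: 0)
Count of 1-rows = 0+0+0+0+0+0+0+0+1+0+1+0+1+0+1+0 = 4

4


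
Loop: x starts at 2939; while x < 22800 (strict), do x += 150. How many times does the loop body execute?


Step 1: x goes from 2939 toward 22800 by 150; the body runs while x<22800, so iterations = ceil((bound-start)/step)
Step 2: Distance=19861
Step 3: ceil(19861/150)=133

133


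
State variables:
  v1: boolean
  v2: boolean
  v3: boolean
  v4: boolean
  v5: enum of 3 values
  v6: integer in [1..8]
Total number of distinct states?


State space = product of domain sizes of all variables.
Domain sizes:
  v1 (boolean): 2
  v2 (boolean): 2
  v3 (boolean): 2
  v4 (boolean): 2
  v5 (enum of 3 values): 3
  v6 (integer in [1..8]): 8
Product = 2 * 2 * 2 * 2 * 3 * 8 = 384

384


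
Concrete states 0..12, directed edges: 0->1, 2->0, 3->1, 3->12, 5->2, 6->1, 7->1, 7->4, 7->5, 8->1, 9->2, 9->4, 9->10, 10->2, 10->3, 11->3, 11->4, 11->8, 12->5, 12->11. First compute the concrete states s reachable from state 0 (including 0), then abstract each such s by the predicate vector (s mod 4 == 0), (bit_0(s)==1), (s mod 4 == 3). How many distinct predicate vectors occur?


BFS from 0:
Concrete reachable: {0, 1}
Abstract via predicates (s mod 4 == 0), (bit_0(s)==1), (s mod 4 == 3):
  (0,1,0) <- {1}
  (1,0,0) <- {0}
Distinct abstract states = 2

2


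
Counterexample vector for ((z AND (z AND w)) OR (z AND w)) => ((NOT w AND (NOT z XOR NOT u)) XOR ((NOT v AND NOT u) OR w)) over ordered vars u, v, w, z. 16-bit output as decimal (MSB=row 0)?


F1 = ((z AND (z AND w)) OR (z AND w))
F2 = ((NOT w AND (NOT z XOR NOT u)) XOR ((NOT v AND NOT u) OR w))
Counterexample to F1=>F2 is where F1=1 and F2=0.
Evaluate each row (bits = u,v,w,z, MSB first):
  row 0 [0000]: F1=0 F2=1 -> F1&~F2 -> 0
  row 1 [0001]: F1=0 F2=0 -> F1&~F2 -> 0
  row 2 [0010]: F1=0 F2=1 -> F1&~F2 -> 0
  row 3 [0011]: F1=1 F2=1 -> F1&~F2 -> 0
  row 4 [0100]: F1=0 F2=0 -> F1&~F2 -> 0
  row 5 [0101]: F1=0 F2=1 -> F1&~F2 -> 0
  row 6 [0110]: F1=0 F2=1 -> F1&~F2 -> 0
  row 7 [0111]: F1=1 F2=1 -> F1&~F2 -> 0
  row 8 [1000]: F1=0 F2=1 -> F1&~F2 -> 0
  row 9 [1001]: F1=0 F2=0 -> F1&~F2 -> 0
  row 10 [1010]: F1=0 F2=1 -> F1&~F2 -> 0
  row 11 [1011]: F1=1 F2=1 -> F1&~F2 -> 0
  row 12 [1100]: F1=0 F2=1 -> F1&~F2 -> 0
  row 13 [1101]: F1=0 F2=0 -> F1&~F2 -> 0
  row 14 [1110]: F1=0 F2=1 -> F1&~F2 -> 0
  row 15 [1111]: F1=1 F2=1 -> F1&~F2 -> 0
Full result column, 4 rows per line (u,v fixed per line; w,z runs 00..11 left to right):
  rows 0-3 [u,v=00]: 0000  = hex 0
  rows 4-7 [u,v=01]: 0000  = hex 0
  rows 8-11 [u,v=10]: 0000  = hex 0
  rows 12-15 [u,v=11]: 0000  = hex 0
Counterexample vector (row 0 .. row 15) = 0000000000000000
Output column grouped in 4s = 0000 0000 0000 0000 = 0x0000
Convert to decimal digit by digit (value = value*16 + digit):
  0 -> 0
  0*16 + 0 = 0
  0*16 + 0 = 0
  0*16 + 0 = 0
Decimal = 0

0


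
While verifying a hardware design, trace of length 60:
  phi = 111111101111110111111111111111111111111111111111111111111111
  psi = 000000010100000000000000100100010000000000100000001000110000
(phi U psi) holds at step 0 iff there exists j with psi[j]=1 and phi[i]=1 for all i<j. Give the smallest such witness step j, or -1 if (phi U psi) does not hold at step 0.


(phi U psi) at 0: need smallest j with psi[j]=1 and phi[i]=1 for all i in [0,j).
Scan from step 0:
  step 0: phi=1, psi=0 -> continue
  step 1: phi=1, psi=0 -> continue
  step 2: phi=1, psi=0 -> continue
  step 3: phi=1, psi=0 -> continue
  step 7: psi=1 and phi held for [0,7) -> witness found
Witness step = 7

7


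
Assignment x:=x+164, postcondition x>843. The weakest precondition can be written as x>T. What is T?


Formula: wp(x:=E, P) = P[E/x] (substitute E for x in postcondition)
Step 1: Postcondition: x>843
Step 2: Substitute x+164 for x: x+164>843
Step 3: Solve for x: x > 843-164 = 679

679


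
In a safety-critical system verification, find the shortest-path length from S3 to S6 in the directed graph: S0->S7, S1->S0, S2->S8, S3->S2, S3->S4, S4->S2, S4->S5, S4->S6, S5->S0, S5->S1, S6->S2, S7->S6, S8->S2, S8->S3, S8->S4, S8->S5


BFS layer-by-layer from S3:
  dist 0: {S3}
  dist 1: {S2, S4}
  dist 2: {S5, S6, S8}
  -> S6 reached at distance 2
Shortest path length = 2

2


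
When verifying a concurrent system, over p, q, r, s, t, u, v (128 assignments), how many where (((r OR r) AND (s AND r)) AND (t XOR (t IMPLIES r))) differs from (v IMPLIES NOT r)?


F1 = (((r OR r) AND (s AND r)) AND (t XOR (t IMPLIES r)))
F2 = (v IMPLIES NOT r)
Evaluate both on each of 128 rows (bits = p,q,r,s,t,u,v):
  row 0 [0000000]: F1=0 F2=1 (differ) -> 1
  row 1 [0000001]: F1=0 F2=1 (differ) -> 1
  row 2 [0000010]: F1=0 F2=1 (differ) -> 1
  row 3 [0000011]: F1=0 F2=1 (differ) -> 1
  row 4 [0000100]: F1=0 F2=1 (differ) -> 1
  (every remaining row is evaluated the same way; all 128 results are listed next)
Full result column, 8 rows per line (p,q,r,s fixed per line; t,u,v runs 000..111 left to right):
  rows 0-7 [p,q,r,s=0000]: 11111111  (ones: 8)
  rows 8-15 [p,q,r,s=0001]: 11111111  (ones: 8)
  rows 16-23 [p,q,r,s=0010]: 10101010  (ones: 4)
  rows 24-31 [p,q,r,s=0011]: 01011010  (ones: 4)
  rows 32-39 [p,q,r,s=0100]: 11111111  (ones: 8)
  rows 40-47 [p,q,r,s=0101]: 11111111  (ones: 8)
  rows 48-55 [p,q,r,s=0110]: 10101010  (ones: 4)
  rows 56-63 [p,q,r,s=0111]: 01011010  (ones: 4)
  rows 64-71 [p,q,r,s=1000]: 11111111  (ones: 8)
  rows 72-79 [p,q,r,s=1001]: 11111111  (ones: 8)
  rows 80-87 [p,q,r,s=1010]: 10101010  (ones: 4)
  rows 88-95 [p,q,r,s=1011]: 01011010  (ones: 4)
  rows 96-103 [p,q,r,s=1100]: 11111111  (ones: 8)
  rows 104-111 [p,q,r,s=1101]: 11111111  (ones: 8)
  rows 112-119 [p,q,r,s=1110]: 10101010  (ones: 4)
  rows 120-127 [p,q,r,s=1111]: 01011010  (ones: 4)
Disagreements = 8+8+4+4+8+8+4+4+8+8+4+4+8+8+4+4 = 96

96


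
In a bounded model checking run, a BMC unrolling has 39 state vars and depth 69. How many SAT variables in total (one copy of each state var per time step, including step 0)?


BMC unrolls to depth k, creating one copy of each state var for steps 0..k.
Step count = 69 + 1 = 70 (steps 0 through 69)
Vars per step = 39
Total = 39 * 70 = 2730

2730


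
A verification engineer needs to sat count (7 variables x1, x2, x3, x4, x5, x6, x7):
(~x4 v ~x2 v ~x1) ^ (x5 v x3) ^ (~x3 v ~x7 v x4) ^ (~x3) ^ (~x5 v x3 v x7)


CNF with 5 clauses over 7 vars (128 assignments).
An assignment satisfies CNF iff every clause has >=1 true literal.
Check each row (bits = x1,x2,x3,x4,x5,x6,x7; clause T/F shown):
  row 0 [0000000]: clauses=TFTTT -> 0
  row 1 [0000001]: clauses=TFTTT -> 0
  row 2 [0000010]: clauses=TFTTT -> 0
  row 3 [0000011]: clauses=TFTTT -> 0
  row 4 [0000100]: clauses=TTTTF -> 0
  (every remaining row is evaluated the same way; all 128 results are listed next)
Full result column, 8 rows per line (x1,x2,x3,x4 fixed per line; x5,x6,x7 runs 000..111 left to right):
  rows 0-7 [x1,x2,x3,x4=0000]: 00000101  (ones: 2)
  rows 8-15 [x1,x2,x3,x4=0001]: 00000101  (ones: 2)
  rows 16-23 [x1,x2,x3,x4=0010]: 00000000  (ones: 0)
  rows 24-31 [x1,x2,x3,x4=0011]: 00000000  (ones: 0)
  rows 32-39 [x1,x2,x3,x4=0100]: 00000101  (ones: 2)
  rows 40-47 [x1,x2,x3,x4=0101]: 00000101  (ones: 2)
  rows 48-55 [x1,x2,x3,x4=0110]: 00000000  (ones: 0)
  rows 56-63 [x1,x2,x3,x4=0111]: 00000000  (ones: 0)
  rows 64-71 [x1,x2,x3,x4=1000]: 00000101  (ones: 2)
  rows 72-79 [x1,x2,x3,x4=1001]: 00000101  (ones: 2)
  rows 80-87 [x1,x2,x3,x4=1010]: 00000000  (ones: 0)
  rows 88-95 [x1,x2,x3,x4=1011]: 00000000  (ones: 0)
  rows 96-103 [x1,x2,x3,x4=1100]: 00000101  (ones: 2)
  rows 104-111 [x1,x2,x3,x4=1101]: 00000000  (ones: 0)
  rows 112-119 [x1,x2,x3,x4=1110]: 00000000  (ones: 0)
  rows 120-127 [x1,x2,x3,x4=1111]: 00000000  (ones: 0)
Satisfying assignments = 2+2+0+0+2+2+0+0+2+2+0+0+2+0+0+0 = 14

14


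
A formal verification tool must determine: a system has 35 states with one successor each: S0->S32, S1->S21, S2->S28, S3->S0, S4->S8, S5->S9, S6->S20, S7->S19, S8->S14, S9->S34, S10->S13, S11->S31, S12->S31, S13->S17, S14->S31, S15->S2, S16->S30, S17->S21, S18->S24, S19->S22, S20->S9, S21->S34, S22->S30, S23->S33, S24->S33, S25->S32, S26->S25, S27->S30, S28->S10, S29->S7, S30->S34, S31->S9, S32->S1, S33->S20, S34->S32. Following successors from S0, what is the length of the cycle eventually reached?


Trace from S0 until a state repeats:
  S0 -> S32 -> S1 -> S21 -> S34 -> S32
S32 first seen at step 1, revisited at step 5.
Cycle length = 5 - 1 = 4

4


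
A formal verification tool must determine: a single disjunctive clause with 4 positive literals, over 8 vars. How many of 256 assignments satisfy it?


Step 1: Total=2^8=256
Step 2: Unsat when all 4 false: 2^4=16
Step 3: Sat=256-16=240

240


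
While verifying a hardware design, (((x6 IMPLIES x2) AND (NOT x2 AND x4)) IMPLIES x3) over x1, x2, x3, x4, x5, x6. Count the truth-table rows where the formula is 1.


Formula: (((x6 IMPLIES x2) AND (NOT x2 AND x4)) IMPLIES x3) over 6 vars (64 rows)
Evaluate each row (x1, x2, x3, x4, x5, x6 as bits, MSB first):
  row 0 [000000]: (((0 IMPLIES 0) AND (NOT 0 AND 0)) IMPLIES 0) -> 1
  row 1 [000001]: (((1 IMPLIES 0) AND (NOT 0 AND 0)) IMPLIES 0) -> 1
  row 2 [000010]: (((0 IMPLIES 0) AND (NOT 0 AND 0)) IMPLIES 0) -> 1
  row 3 [000011]: (((1 IMPLIES 0) AND (NOT 0 AND 0)) IMPLIES 0) -> 1
  row 4 [000100]: (((0 IMPLIES 0) AND (NOT 0 AND 1)) IMPLIES 0) -> 0
  (every remaining row is evaluated the same way; all 64 results are listed next)
Full result column, 8 rows per line (x1,x2,x3 fixed per line; x4,x5,x6 runs 000..111 left to right):
  rows 0-7 [x1,x2,x3=000]: 11110101  (ones: 6)
  rows 8-15 [x1,x2,x3=001]: 11111111  (ones: 8)
  rows 16-23 [x1,x2,x3=010]: 11111111  (ones: 8)
  rows 24-31 [x1,x2,x3=011]: 11111111  (ones: 8)
  rows 32-39 [x1,x2,x3=100]: 11110101  (ones: 6)
  rows 40-47 [x1,x2,x3=101]: 11111111  (ones: 8)
  rows 48-55 [x1,x2,x3=110]: 11111111  (ones: 8)
  rows 56-63 [x1,x2,x3=111]: 11111111  (ones: 8)
Count of 1-rows = 6+8+8+8+6+8+8+8 = 60

60


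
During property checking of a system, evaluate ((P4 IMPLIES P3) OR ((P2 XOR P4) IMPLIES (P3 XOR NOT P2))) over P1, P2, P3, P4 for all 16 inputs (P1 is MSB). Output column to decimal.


Formula: ((P4 IMPLIES P3) OR ((P2 XOR P4) IMPLIES (P3 XOR NOT P2))) over P1, P2, P3, P4 (16 rows)
Evaluate each row (bits = P1,P2,P3,P4, MSB first):
  row 0 [0000]: ((0 IMPLIES 0) OR ((0 XOR 0) IMPLIES (0 XOR NOT 0))) -> 1
  row 1 [0001]: ((1 IMPLIES 0) OR ((0 XOR 1) IMPLIES (0 XOR NOT 0))) -> 1
  row 2 [0010]: ((0 IMPLIES 1) OR ((0 XOR 0) IMPLIES (1 XOR NOT 0))) -> 1
  row 3 [0011]: ((1 IMPLIES 1) OR ((0 XOR 1) IMPLIES (1 XOR NOT 0))) -> 1
  row 4 [0100]: ((0 IMPLIES 0) OR ((1 XOR 0) IMPLIES (0 XOR NOT 1))) -> 1
  row 5 [0101]: ((1 IMPLIES 0) OR ((1 XOR 1) IMPLIES (0 XOR NOT 1))) -> 1
  row 6 [0110]: ((0 IMPLIES 1) OR ((1 XOR 0) IMPLIES (1 XOR NOT 1))) -> 1
  row 7 [0111]: ((1 IMPLIES 1) OR ((1 XOR 1) IMPLIES (1 XOR NOT 1))) -> 1
  row 8 [1000]: ((0 IMPLIES 0) OR ((0 XOR 0) IMPLIES (0 XOR NOT 0))) -> 1
  row 9 [1001]: ((1 IMPLIES 0) OR ((0 XOR 1) IMPLIES (0 XOR NOT 0))) -> 1
  row 10 [1010]: ((0 IMPLIES 1) OR ((0 XOR 0) IMPLIES (1 XOR NOT 0))) -> 1
  row 11 [1011]: ((1 IMPLIES 1) OR ((0 XOR 1) IMPLIES (1 XOR NOT 0))) -> 1
  row 12 [1100]: ((0 IMPLIES 0) OR ((1 XOR 0) IMPLIES (0 XOR NOT 1))) -> 1
  row 13 [1101]: ((1 IMPLIES 0) OR ((1 XOR 1) IMPLIES (0 XOR NOT 1))) -> 1
  row 14 [1110]: ((0 IMPLIES 1) OR ((1 XOR 0) IMPLIES (1 XOR NOT 1))) -> 1
  row 15 [1111]: ((1 IMPLIES 1) OR ((1 XOR 1) IMPLIES (1 XOR NOT 1))) -> 1
Full result column, 4 rows per line (P1,P2 fixed per line; P3,P4 runs 00..11 left to right):
  rows 0-3 [P1,P2=00]: 1111  = hex F
  rows 4-7 [P1,P2=01]: 1111  = hex F
  rows 8-11 [P1,P2=10]: 1111  = hex F
  rows 12-15 [P1,P2=11]: 1111  = hex F
Output column (row 0 .. row 15) = 1111111111111111
Output column grouped in 4s = 1111 1111 1111 1111 = 0xFFFF
Convert to decimal digit by digit (value = value*16 + digit):
  F -> 15
  15*16 + 15 (F) = 255
  255*16 + 15 (F) = 4095
  4095*16 + 15 (F) = 65535
Decimal = 65535

65535


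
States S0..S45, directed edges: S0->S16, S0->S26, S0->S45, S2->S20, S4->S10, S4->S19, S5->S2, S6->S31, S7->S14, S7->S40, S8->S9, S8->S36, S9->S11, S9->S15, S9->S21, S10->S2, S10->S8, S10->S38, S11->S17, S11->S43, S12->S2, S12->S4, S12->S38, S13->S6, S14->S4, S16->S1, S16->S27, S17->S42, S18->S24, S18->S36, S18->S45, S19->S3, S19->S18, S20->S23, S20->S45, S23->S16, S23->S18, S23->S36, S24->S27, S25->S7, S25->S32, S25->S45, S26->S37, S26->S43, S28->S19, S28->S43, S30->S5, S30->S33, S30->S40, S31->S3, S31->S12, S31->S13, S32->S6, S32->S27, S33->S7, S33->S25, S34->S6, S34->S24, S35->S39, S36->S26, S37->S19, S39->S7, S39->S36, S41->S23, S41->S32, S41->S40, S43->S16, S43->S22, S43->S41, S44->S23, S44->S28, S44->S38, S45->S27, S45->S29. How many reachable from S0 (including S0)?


BFS from S0:
  layer 0: {S0}
  layer 1: {S16, S26, S45}
  layer 2: {S1, S27, S29, S37, S43}
  layer 3: {S19, S22, S41}
  layer 4: {S3, S18, S23, S32, S40}
  layer 5: {S6, S24, S36}
  layer 6: {S31}
  layer 7: {S12, S13}
  layer 8: {S2, S4, S38}
  layer 9: {S10, S20}
  layer 10: {S8}
  layer 11: {S9}
  layer 12: {S11, S15, S21}
  layer 13: {S17}
  layer 14: {S42}
Reachable set: {S0, S1, S2, S3, S4, S6, S8, S9, S10, S11, S12, S13, S15, S16, S17, S18, S19, S20, S21, S22, S23, S24, S26, S27, S29, S31, S32, S36, S37, S38, S40, S41, S42, S43, S45}
Count = 35

35


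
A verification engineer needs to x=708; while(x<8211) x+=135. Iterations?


Step 1: x goes from 708 toward 8211 by 135; the body runs while x<8211, so iterations = ceil((bound-start)/step)
Step 2: Distance=7503
Step 3: ceil(7503/135)=56

56


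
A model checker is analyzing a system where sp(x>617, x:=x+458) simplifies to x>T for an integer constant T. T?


Formula: sp(P, x:=E) = exists old_x. (x = E[old_x/x]) AND P[old_x/x] (old_x is the value of x before the assignment; eliminate old_x by solving x = E[old_x/x] for old_x)
Step 1: Precondition P: x>617, i.e. old_x > 617
Step 2: Assignment gives x = old_x + 458, so old_x = x - 458
Step 3: Substitute into P: x - 458 > 617
Step 4: Simplify: x > 617+458 = 1075

1075


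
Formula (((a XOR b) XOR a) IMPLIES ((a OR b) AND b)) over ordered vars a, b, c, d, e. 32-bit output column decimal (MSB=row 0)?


Formula: (((a XOR b) XOR a) IMPLIES ((a OR b) AND b)) over a, b, c, d, e (32 rows)
Evaluate each row (bits = a,b,c,d,e, MSB first):
  row 0 [00000]: (((0 XOR 0) XOR 0) IMPLIES ((0 OR 0) AND 0)) -> 1
  row 1 [00001]: (((0 XOR 0) XOR 0) IMPLIES ((0 OR 0) AND 0)) -> 1
  row 2 [00010]: (((0 XOR 0) XOR 0) IMPLIES ((0 OR 0) AND 0)) -> 1
  row 3 [00011]: (((0 XOR 0) XOR 0) IMPLIES ((0 OR 0) AND 0)) -> 1
  row 4 [00100]: (((0 XOR 0) XOR 0) IMPLIES ((0 OR 0) AND 0)) -> 1
  row 5 [00101]: (((0 XOR 0) XOR 0) IMPLIES ((0 OR 0) AND 0)) -> 1
  row 6 [00110]: (((0 XOR 0) XOR 0) IMPLIES ((0 OR 0) AND 0)) -> 1
  row 7 [00111]: (((0 XOR 0) XOR 0) IMPLIES ((0 OR 0) AND 0)) -> 1
  row 8 [01000]: (((0 XOR 1) XOR 0) IMPLIES ((0 OR 1) AND 1)) -> 1
  row 9 [01001]: (((0 XOR 1) XOR 0) IMPLIES ((0 OR 1) AND 1)) -> 1
  row 10 [01010]: (((0 XOR 1) XOR 0) IMPLIES ((0 OR 1) AND 1)) -> 1
  row 11 [01011]: (((0 XOR 1) XOR 0) IMPLIES ((0 OR 1) AND 1)) -> 1
  row 12 [01100]: (((0 XOR 1) XOR 0) IMPLIES ((0 OR 1) AND 1)) -> 1
  row 13 [01101]: (((0 XOR 1) XOR 0) IMPLIES ((0 OR 1) AND 1)) -> 1
  row 14 [01110]: (((0 XOR 1) XOR 0) IMPLIES ((0 OR 1) AND 1)) -> 1
  row 15 [01111]: (((0 XOR 1) XOR 0) IMPLIES ((0 OR 1) AND 1)) -> 1
  row 16 [10000]: (((1 XOR 0) XOR 1) IMPLIES ((1 OR 0) AND 0)) -> 1
  row 17 [10001]: (((1 XOR 0) XOR 1) IMPLIES ((1 OR 0) AND 0)) -> 1
  row 18 [10010]: (((1 XOR 0) XOR 1) IMPLIES ((1 OR 0) AND 0)) -> 1
  row 19 [10011]: (((1 XOR 0) XOR 1) IMPLIES ((1 OR 0) AND 0)) -> 1
  row 20 [10100]: (((1 XOR 0) XOR 1) IMPLIES ((1 OR 0) AND 0)) -> 1
  row 21 [10101]: (((1 XOR 0) XOR 1) IMPLIES ((1 OR 0) AND 0)) -> 1
  row 22 [10110]: (((1 XOR 0) XOR 1) IMPLIES ((1 OR 0) AND 0)) -> 1
  row 23 [10111]: (((1 XOR 0) XOR 1) IMPLIES ((1 OR 0) AND 0)) -> 1
  row 24 [11000]: (((1 XOR 1) XOR 1) IMPLIES ((1 OR 1) AND 1)) -> 1
  row 25 [11001]: (((1 XOR 1) XOR 1) IMPLIES ((1 OR 1) AND 1)) -> 1
  row 26 [11010]: (((1 XOR 1) XOR 1) IMPLIES ((1 OR 1) AND 1)) -> 1
  row 27 [11011]: (((1 XOR 1) XOR 1) IMPLIES ((1 OR 1) AND 1)) -> 1
  row 28 [11100]: (((1 XOR 1) XOR 1) IMPLIES ((1 OR 1) AND 1)) -> 1
  row 29 [11101]: (((1 XOR 1) XOR 1) IMPLIES ((1 OR 1) AND 1)) -> 1
  row 30 [11110]: (((1 XOR 1) XOR 1) IMPLIES ((1 OR 1) AND 1)) -> 1
  row 31 [11111]: (((1 XOR 1) XOR 1) IMPLIES ((1 OR 1) AND 1)) -> 1
Full result column, 4 rows per line (a,b,c fixed per line; d,e runs 00..11 left to right):
  rows 0-3 [a,b,c=000]: 1111  = hex F
  rows 4-7 [a,b,c=001]: 1111  = hex F
  rows 8-11 [a,b,c=010]: 1111  = hex F
  rows 12-15 [a,b,c=011]: 1111  = hex F
  rows 16-19 [a,b,c=100]: 1111  = hex F
  rows 20-23 [a,b,c=101]: 1111  = hex F
  rows 24-27 [a,b,c=110]: 1111  = hex F
  rows 28-31 [a,b,c=111]: 1111  = hex F
Output column (row 0 .. row 31) = 11111111111111111111111111111111
Output column grouped in 4s = 1111 1111 1111 1111 1111 1111 1111 1111 = 0xFFFFFFFF
Convert to decimal digit by digit (value = value*16 + digit):
  F -> 15
  15*16 + 15 (F) = 255
  255*16 + 15 (F) = 4095
  4095*16 + 15 (F) = 65535
  65535*16 + 15 (F) = 1048575
  1048575*16 + 15 (F) = 16777215
  16777215*16 + 15 (F) = 268435455
  268435455*16 + 15 (F) = 4294967295
Decimal = 4294967295

4294967295


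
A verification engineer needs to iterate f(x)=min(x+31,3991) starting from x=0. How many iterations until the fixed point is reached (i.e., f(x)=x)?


Step 1: x=0, cap=3991, increment=31
Step 2: x grows by 31 each step until capped at 3991; fixed point is x=3991
Step 3: iterations = ceil(3991/31) = 129

129


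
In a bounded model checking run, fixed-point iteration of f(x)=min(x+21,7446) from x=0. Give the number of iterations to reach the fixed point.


Step 1: x=0, cap=7446, increment=21
Step 2: x grows by 21 each step until capped at 7446; fixed point is x=7446
Step 3: iterations = ceil(7446/21) = 355

355


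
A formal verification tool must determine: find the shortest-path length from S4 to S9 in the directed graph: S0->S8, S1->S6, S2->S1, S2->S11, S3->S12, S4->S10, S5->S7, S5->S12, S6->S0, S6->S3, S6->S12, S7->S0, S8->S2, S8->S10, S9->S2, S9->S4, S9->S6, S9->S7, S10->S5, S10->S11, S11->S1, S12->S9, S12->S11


BFS layer-by-layer from S4:
  dist 0: {S4}
  dist 1: {S10}
  dist 2: {S5, S11}
  dist 3: {S1, S7, S12}
  dist 4: {S0, S6, S9}
  -> S9 reached at distance 4
Shortest path length = 4

4


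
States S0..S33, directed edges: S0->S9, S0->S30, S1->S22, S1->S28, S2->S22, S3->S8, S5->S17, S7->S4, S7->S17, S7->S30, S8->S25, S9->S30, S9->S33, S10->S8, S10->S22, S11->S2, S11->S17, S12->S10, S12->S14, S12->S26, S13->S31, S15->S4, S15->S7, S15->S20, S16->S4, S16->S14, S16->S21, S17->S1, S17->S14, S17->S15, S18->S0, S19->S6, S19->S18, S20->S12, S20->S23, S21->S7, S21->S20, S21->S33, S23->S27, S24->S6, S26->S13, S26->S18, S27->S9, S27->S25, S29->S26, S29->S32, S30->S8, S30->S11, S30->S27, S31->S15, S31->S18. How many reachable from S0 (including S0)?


BFS from S0:
  layer 0: {S0}
  layer 1: {S9, S30}
  layer 2: {S8, S11, S27, S33}
  layer 3: {S2, S17, S25}
  layer 4: {S1, S14, S15, S22}
  layer 5: {S4, S7, S20, S28}
  layer 6: {S12, S23}
  layer 7: {S10, S26}
  layer 8: {S13, S18}
  layer 9: {S31}
Reachable set: {S0, S1, S2, S4, S7, S8, S9, S10, S11, S12, S13, S14, S15, S17, S18, S20, S22, S23, S25, S26, S27, S28, S30, S31, S33}
Count = 25

25


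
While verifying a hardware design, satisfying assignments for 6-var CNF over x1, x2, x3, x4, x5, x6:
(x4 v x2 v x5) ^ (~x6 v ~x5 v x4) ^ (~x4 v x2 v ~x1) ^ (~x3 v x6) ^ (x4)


CNF with 5 clauses over 6 vars (64 assignments).
An assignment satisfies CNF iff every clause has >=1 true literal.
Check each row (bits = x1,x2,x3,x4,x5,x6; clause T/F shown):
  row 0 [000000]: clauses=FTTTF -> 0
  row 1 [000001]: clauses=FTTTF -> 0
  row 2 [000010]: clauses=TTTTF -> 0
  row 3 [000011]: clauses=TFTTF -> 0
  row 4 [000100]: clauses=TTTTT -> 1
  (every remaining row is evaluated the same way; all 64 results are listed next)
Full result column, 8 rows per line (x1,x2,x3 fixed per line; x4,x5,x6 runs 000..111 left to right):
  rows 0-7 [x1,x2,x3=000]: 00001111  (ones: 4)
  rows 8-15 [x1,x2,x3=001]: 00000101  (ones: 2)
  rows 16-23 [x1,x2,x3=010]: 00001111  (ones: 4)
  rows 24-31 [x1,x2,x3=011]: 00000101  (ones: 2)
  rows 32-39 [x1,x2,x3=100]: 00000000  (ones: 0)
  rows 40-47 [x1,x2,x3=101]: 00000000  (ones: 0)
  rows 48-55 [x1,x2,x3=110]: 00001111  (ones: 4)
  rows 56-63 [x1,x2,x3=111]: 00000101  (ones: 2)
Satisfying assignments = 4+2+4+2+0+0+4+2 = 18

18


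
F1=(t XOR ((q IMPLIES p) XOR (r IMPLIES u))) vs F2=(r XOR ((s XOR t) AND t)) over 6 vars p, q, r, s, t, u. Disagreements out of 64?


F1 = (t XOR ((q IMPLIES p) XOR (r IMPLIES u)))
F2 = (r XOR ((s XOR t) AND t))
Evaluate both on each of 64 rows (bits = p,q,r,s,t,u):
  row 0 [000000]: F1=0 F2=0 -> 0
  row 1 [000001]: F1=0 F2=0 -> 0
  row 2 [000010]: F1=1 F2=1 -> 0
  row 3 [000011]: F1=1 F2=1 -> 0
  row 4 [000100]: F1=0 F2=0 -> 0
  (every remaining row is evaluated the same way; all 64 results are listed next)
Full result column, 8 rows per line (p,q,r fixed per line; s,t,u runs 000..111 left to right):
  rows 0-7 [p,q,r=000]: 00000011  (ones: 2)
  rows 8-15 [p,q,r=001]: 01010110  (ones: 4)
  rows 16-23 [p,q,r=010]: 11111100  (ones: 6)
  rows 24-31 [p,q,r=011]: 10101001  (ones: 4)
  rows 32-39 [p,q,r=100]: 00000011  (ones: 2)
  rows 40-47 [p,q,r=101]: 01010110  (ones: 4)
  rows 48-55 [p,q,r=110]: 00000011  (ones: 2)
  rows 56-63 [p,q,r=111]: 01010110  (ones: 4)
Disagreements = 2+4+6+4+2+4+2+4 = 28

28


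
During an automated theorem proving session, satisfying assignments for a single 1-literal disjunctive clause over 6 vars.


Step 1: Total=2^6=64
Step 2: Unsat when all 1 false: 2^5=32
Step 3: Sat=64-32=32

32


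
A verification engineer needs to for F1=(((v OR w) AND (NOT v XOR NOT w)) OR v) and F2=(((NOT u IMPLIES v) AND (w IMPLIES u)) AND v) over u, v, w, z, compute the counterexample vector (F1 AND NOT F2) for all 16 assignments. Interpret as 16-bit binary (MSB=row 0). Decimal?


F1 = (((v OR w) AND (NOT v XOR NOT w)) OR v)
F2 = (((NOT u IMPLIES v) AND (w IMPLIES u)) AND v)
Counterexample to F1=>F2 is where F1=1 and F2=0.
Evaluate each row (bits = u,v,w,z, MSB first):
  row 0 [0000]: F1=0 F2=0 -> F1&~F2 -> 0
  row 1 [0001]: F1=0 F2=0 -> F1&~F2 -> 0
  row 2 [0010]: F1=1 F2=0 -> F1&~F2 -> 1
  row 3 [0011]: F1=1 F2=0 -> F1&~F2 -> 1
  row 4 [0100]: F1=1 F2=1 -> F1&~F2 -> 0
  row 5 [0101]: F1=1 F2=1 -> F1&~F2 -> 0
  row 6 [0110]: F1=1 F2=0 -> F1&~F2 -> 1
  row 7 [0111]: F1=1 F2=0 -> F1&~F2 -> 1
  row 8 [1000]: F1=0 F2=0 -> F1&~F2 -> 0
  row 9 [1001]: F1=0 F2=0 -> F1&~F2 -> 0
  row 10 [1010]: F1=1 F2=0 -> F1&~F2 -> 1
  row 11 [1011]: F1=1 F2=0 -> F1&~F2 -> 1
  row 12 [1100]: F1=1 F2=1 -> F1&~F2 -> 0
  row 13 [1101]: F1=1 F2=1 -> F1&~F2 -> 0
  row 14 [1110]: F1=1 F2=1 -> F1&~F2 -> 0
  row 15 [1111]: F1=1 F2=1 -> F1&~F2 -> 0
Full result column, 4 rows per line (u,v fixed per line; w,z runs 00..11 left to right):
  rows 0-3 [u,v=00]: 0011  = hex 3
  rows 4-7 [u,v=01]: 0011  = hex 3
  rows 8-11 [u,v=10]: 0011  = hex 3
  rows 12-15 [u,v=11]: 0000  = hex 0
Counterexample vector (row 0 .. row 15) = 0011001100110000
Output column grouped in 4s = 0011 0011 0011 0000 = 0x3330
Convert to decimal digit by digit (value = value*16 + digit):
  3 -> 3
  3*16 + 3 = 51
  51*16 + 3 = 819
  819*16 + 0 = 13104
Decimal = 13104

13104
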